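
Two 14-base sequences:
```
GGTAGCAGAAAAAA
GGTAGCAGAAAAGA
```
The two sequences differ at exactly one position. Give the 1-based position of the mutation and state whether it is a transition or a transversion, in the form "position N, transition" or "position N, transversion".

position 13, transition

Position 13 changes A→G. A is a purine and G is a purine, so this is a transition.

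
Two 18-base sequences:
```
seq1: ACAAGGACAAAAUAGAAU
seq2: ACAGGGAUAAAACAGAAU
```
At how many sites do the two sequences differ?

Comparing position by position, 3 sites differ: 4 (A/G), 8 (C/U), 13 (U/C).

3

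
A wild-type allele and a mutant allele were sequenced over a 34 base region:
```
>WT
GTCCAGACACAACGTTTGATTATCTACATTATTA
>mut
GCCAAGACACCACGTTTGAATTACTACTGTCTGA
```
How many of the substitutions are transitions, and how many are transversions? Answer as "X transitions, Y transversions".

Transitions (purine↔purine or pyrimidine↔pyrimidine): 2 T→C.
Transversions (purine↔pyrimidine): 4 C→A, 11 A→C, 20 T→A, 22 A→T, 23 T→A, 28 A→T, 29 T→G, 31 A→C, 33 T→G.

1 transition, 9 transversions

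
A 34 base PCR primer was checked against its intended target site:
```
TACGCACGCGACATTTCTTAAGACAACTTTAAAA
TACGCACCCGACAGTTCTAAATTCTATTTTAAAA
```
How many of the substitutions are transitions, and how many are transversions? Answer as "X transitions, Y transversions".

1 transition, 6 transversions

Mismatches (1-based):
position 8: G→C (purine→pyrimidine, transversion)
position 14: T→G (pyrimidine→purine, transversion)
position 19: T→A (pyrimidine→purine, transversion)
position 22: G→T (purine→pyrimidine, transversion)
position 23: A→T (purine→pyrimidine, transversion)
position 25: A→T (purine→pyrimidine, transversion)
position 27: C→T (pyrimidine→pyrimidine, transition)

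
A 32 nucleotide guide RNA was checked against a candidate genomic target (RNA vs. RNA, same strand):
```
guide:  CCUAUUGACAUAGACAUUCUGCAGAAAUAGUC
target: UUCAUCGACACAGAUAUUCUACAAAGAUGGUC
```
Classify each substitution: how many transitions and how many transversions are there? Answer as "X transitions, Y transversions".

Mismatches (1-based):
base 1: C→U (pyrimidine→pyrimidine, transition)
base 2: C→U (pyrimidine→pyrimidine, transition)
base 3: U→C (pyrimidine→pyrimidine, transition)
base 6: U→C (pyrimidine→pyrimidine, transition)
base 11: U→C (pyrimidine→pyrimidine, transition)
base 15: C→U (pyrimidine→pyrimidine, transition)
base 21: G→A (purine→purine, transition)
base 24: G→A (purine→purine, transition)
base 26: A→G (purine→purine, transition)
base 29: A→G (purine→purine, transition)

10 transitions, 0 transversions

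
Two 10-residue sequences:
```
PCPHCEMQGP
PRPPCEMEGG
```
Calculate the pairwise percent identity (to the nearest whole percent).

60%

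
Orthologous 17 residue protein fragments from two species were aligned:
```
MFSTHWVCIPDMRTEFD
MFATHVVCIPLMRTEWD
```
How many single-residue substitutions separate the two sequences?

The sequences differ at positions 3, 6, 11, 16 (1-based) — 4 in total.

4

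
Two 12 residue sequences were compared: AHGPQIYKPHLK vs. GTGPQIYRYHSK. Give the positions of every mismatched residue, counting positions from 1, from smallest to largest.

1, 2, 8, 9, 11

Scanning 1-based: 1: A/G; 2: H/T; 8: K/R; 9: P/Y; 11: L/S.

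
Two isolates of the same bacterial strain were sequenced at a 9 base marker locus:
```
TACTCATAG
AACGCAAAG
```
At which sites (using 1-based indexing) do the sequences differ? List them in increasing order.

1, 4, 7

Scanning 1-based: 1: T/A; 4: T/G; 7: T/A.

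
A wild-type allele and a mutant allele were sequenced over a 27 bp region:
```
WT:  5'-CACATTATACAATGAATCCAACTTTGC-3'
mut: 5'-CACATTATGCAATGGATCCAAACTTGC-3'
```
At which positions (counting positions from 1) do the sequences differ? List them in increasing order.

Scanning 1-based: 9: A/G; 15: A/G; 22: C/A; 23: T/C.

9, 15, 22, 23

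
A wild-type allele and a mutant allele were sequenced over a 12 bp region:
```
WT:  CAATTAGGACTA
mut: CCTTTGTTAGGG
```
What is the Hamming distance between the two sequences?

The sequences differ at bases 2, 3, 6, 7, 8, 10, 11, 12 (1-based) — 8 in total.

8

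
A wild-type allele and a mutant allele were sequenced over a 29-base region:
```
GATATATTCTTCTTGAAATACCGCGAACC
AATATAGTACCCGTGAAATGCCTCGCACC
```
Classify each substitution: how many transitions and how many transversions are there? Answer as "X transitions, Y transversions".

4 transitions, 5 transversions

Transitions (purine↔purine or pyrimidine↔pyrimidine): 1 G→A, 10 T→C, 11 T→C, 20 A→G.
Transversions (purine↔pyrimidine): 7 T→G, 9 C→A, 13 T→G, 23 G→T, 26 A→C.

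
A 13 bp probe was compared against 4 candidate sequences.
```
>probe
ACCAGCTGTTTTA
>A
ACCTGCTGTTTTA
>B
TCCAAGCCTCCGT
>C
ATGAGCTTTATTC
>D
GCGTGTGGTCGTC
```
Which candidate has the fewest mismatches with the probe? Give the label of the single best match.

Hamming distances to probe — A: 1; B: 9; C: 5; D: 8.
Smallest is A with 1 mismatch.

A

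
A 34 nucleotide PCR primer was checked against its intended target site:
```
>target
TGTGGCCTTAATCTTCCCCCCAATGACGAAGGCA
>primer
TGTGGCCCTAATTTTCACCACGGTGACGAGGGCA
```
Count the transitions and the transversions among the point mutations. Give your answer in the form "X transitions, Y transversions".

5 transitions, 2 transversions

Transitions (purine↔purine or pyrimidine↔pyrimidine): 8 T→C, 13 C→T, 22 A→G, 23 A→G, 30 A→G.
Transversions (purine↔pyrimidine): 17 C→A, 20 C→A.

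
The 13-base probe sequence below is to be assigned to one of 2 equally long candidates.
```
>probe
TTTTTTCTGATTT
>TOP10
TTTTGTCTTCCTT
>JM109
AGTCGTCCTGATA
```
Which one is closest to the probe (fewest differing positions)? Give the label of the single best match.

Hamming distances to probe — TOP10: 4; JM109: 9.
Smallest is TOP10 with 4 mismatches.

TOP10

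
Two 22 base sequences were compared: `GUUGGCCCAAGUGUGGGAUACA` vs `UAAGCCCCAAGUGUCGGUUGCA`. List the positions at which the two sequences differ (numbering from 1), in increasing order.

Scanning 1-based: 1: G/U; 2: U/A; 3: U/A; 5: G/C; 15: G/C; 18: A/U; 20: A/G.

1, 2, 3, 5, 15, 18, 20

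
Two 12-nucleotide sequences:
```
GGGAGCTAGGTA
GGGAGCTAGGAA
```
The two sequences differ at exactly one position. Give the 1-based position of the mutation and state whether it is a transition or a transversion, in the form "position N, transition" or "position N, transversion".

The sequences differ only at position 11: T→A (pyrimidine→purine), a transversion.

position 11, transversion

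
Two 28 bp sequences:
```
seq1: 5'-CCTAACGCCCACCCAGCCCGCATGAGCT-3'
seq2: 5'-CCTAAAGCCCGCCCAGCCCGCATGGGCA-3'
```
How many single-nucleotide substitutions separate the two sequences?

The sequences differ at bases 6, 11, 25, 28 (1-based) — 4 in total.

4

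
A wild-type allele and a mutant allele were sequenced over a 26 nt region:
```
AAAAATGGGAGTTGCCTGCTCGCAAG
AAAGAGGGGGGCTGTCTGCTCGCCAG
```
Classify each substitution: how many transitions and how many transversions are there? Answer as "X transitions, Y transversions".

Mismatches (1-based):
base 4: A→G (purine→purine, transition)
base 6: T→G (pyrimidine→purine, transversion)
base 10: A→G (purine→purine, transition)
base 12: T→C (pyrimidine→pyrimidine, transition)
base 15: C→T (pyrimidine→pyrimidine, transition)
base 24: A→C (purine→pyrimidine, transversion)

4 transitions, 2 transversions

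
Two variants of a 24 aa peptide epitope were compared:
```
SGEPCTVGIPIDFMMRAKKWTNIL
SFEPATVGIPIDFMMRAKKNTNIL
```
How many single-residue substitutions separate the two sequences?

3

The sequences differ at residues 2, 5, 20 (1-based) — 3 in total.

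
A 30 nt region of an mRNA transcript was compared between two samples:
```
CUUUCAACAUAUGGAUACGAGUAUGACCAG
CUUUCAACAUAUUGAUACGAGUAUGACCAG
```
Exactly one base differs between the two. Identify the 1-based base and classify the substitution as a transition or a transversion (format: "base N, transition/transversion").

base 13, transversion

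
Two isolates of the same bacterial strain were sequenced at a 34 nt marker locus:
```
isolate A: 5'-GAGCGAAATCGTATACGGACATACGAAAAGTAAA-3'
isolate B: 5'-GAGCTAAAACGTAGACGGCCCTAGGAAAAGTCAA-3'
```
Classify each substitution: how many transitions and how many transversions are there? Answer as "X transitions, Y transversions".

0 transitions, 7 transversions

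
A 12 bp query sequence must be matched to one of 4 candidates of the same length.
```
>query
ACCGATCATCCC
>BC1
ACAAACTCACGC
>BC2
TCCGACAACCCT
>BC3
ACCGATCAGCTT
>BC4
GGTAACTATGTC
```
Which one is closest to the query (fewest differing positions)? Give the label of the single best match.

BC3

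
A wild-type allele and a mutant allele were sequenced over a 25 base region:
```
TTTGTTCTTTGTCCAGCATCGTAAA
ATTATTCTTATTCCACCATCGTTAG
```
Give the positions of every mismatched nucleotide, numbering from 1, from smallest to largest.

Differences at position 1 (T→A), position 4 (G→A), position 10 (T→A), position 11 (G→T), position 16 (G→C), position 23 (A→T), position 25 (A→G).

1, 4, 10, 11, 16, 23, 25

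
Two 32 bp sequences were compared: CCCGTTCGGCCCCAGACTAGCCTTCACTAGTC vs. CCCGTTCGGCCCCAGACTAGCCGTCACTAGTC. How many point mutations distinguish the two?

Comparing position by position, 1 position differs: 23 (T/G).

1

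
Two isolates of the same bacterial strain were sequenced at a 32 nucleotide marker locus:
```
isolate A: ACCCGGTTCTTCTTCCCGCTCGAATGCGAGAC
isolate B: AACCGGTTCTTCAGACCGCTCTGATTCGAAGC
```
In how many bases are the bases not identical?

The sequences differ at bases 2, 13, 14, 15, 22, 23, 26, 30, 31 (1-based) — 9 in total.

9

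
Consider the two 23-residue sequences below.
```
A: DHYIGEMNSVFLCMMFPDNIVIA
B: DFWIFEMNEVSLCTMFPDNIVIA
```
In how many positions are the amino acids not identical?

6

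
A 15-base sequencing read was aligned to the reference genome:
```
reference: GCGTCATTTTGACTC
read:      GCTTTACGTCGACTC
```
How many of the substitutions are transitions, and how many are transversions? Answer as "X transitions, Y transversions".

Transitions (purine↔purine or pyrimidine↔pyrimidine): 5 C→T, 7 T→C, 10 T→C.
Transversions (purine↔pyrimidine): 3 G→T, 8 T→G.

3 transitions, 2 transversions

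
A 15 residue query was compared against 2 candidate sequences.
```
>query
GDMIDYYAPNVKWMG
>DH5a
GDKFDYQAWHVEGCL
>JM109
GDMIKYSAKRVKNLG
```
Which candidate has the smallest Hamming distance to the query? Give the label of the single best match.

JM109

Hamming distances to query — DH5a: 9; JM109: 6.
Smallest is JM109 with 6 mismatches.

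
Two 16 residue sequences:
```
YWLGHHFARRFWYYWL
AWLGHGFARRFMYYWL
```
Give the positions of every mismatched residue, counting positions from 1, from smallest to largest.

Differences at position 1 (Y→A), position 6 (H→G), position 12 (W→M).

1, 6, 12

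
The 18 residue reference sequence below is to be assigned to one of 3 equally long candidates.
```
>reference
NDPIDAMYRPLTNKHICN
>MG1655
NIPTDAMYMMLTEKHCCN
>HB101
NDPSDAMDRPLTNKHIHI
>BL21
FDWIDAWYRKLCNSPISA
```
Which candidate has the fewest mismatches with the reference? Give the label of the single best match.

Hamming distances to reference — MG1655: 6; HB101: 4; BL21: 9.
Smallest is HB101 with 4 mismatches.

HB101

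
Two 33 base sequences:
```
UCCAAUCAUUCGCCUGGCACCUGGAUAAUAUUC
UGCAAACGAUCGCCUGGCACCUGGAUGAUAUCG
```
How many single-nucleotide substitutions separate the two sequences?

Comparing position by position, 7 positions differ: 2 (C/G), 6 (U/A), 8 (A/G), 9 (U/A), 27 (A/G), 32 (U/C), 33 (C/G).

7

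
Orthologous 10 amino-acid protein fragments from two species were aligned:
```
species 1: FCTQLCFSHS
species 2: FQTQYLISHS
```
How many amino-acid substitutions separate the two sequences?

4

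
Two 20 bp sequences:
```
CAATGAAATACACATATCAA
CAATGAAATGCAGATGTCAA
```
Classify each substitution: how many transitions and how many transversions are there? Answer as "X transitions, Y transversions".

2 transitions, 1 transversion

Transitions (purine↔purine or pyrimidine↔pyrimidine): 10 A→G, 16 A→G.
Transversions (purine↔pyrimidine): 13 C→G.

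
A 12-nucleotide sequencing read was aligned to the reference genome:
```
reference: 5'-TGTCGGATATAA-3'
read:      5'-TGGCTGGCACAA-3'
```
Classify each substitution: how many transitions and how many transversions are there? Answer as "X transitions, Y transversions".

Mismatches (1-based):
base 3: T→G (pyrimidine→purine, transversion)
base 5: G→T (purine→pyrimidine, transversion)
base 7: A→G (purine→purine, transition)
base 8: T→C (pyrimidine→pyrimidine, transition)
base 10: T→C (pyrimidine→pyrimidine, transition)

3 transitions, 2 transversions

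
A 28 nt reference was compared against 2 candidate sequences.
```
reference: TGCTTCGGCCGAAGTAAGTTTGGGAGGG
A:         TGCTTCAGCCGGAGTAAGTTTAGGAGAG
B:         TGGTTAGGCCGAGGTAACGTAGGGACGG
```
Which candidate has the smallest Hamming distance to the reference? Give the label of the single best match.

A

A differs at 4 bases; B differs at 7 bases. The closest is A.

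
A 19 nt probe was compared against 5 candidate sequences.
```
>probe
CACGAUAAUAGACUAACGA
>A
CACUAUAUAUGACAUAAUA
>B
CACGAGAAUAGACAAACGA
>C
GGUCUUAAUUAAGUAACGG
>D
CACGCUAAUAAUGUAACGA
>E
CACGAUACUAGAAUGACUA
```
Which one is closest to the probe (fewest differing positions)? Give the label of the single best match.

Hamming distances to probe — A: 8; B: 2; C: 9; D: 4; E: 4.
Smallest is B with 2 mismatches.

B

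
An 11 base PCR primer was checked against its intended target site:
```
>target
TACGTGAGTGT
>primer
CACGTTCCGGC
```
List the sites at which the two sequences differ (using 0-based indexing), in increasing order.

0, 5, 6, 7, 8, 10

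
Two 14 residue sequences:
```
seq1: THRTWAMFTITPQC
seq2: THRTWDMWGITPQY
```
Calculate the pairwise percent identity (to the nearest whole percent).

71%

Mismatches at positions 6, 8, 9, 14 (1-based): 4 of 14.
Identical positions: 10/14 = 71.43% → 71%.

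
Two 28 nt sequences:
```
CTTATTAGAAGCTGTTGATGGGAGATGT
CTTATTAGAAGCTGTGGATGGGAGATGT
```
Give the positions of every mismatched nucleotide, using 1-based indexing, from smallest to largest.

16

Scanning 1-based: 16: T/G.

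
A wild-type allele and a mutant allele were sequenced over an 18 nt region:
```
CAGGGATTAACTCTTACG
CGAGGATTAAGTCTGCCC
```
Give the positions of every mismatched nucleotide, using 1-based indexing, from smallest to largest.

2, 3, 11, 15, 16, 18

Scanning 1-based: 2: A/G; 3: G/A; 11: C/G; 15: T/G; 16: A/C; 18: G/C.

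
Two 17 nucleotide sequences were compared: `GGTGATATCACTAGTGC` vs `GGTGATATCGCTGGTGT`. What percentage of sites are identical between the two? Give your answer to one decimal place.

Mismatches at positions 10, 13, 17 (1-based): 3 of 17.
Identical positions: 14/17 = 82.35% → 82.4%.

82.4%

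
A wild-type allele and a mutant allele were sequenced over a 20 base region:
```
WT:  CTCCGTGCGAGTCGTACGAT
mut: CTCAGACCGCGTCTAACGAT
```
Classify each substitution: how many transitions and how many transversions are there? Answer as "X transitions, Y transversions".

0 transitions, 6 transversions

Transitions (purine↔purine or pyrimidine↔pyrimidine): none.
Transversions (purine↔pyrimidine): 4 C→A, 6 T→A, 7 G→C, 10 A→C, 14 G→T, 15 T→A.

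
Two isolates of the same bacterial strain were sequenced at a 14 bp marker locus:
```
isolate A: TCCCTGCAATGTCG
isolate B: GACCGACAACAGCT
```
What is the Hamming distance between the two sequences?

8

Comparing position by position, 8 positions differ: 1 (T/G), 2 (C/A), 5 (T/G), 6 (G/A), 10 (T/C), 11 (G/A), 12 (T/G), 14 (G/T).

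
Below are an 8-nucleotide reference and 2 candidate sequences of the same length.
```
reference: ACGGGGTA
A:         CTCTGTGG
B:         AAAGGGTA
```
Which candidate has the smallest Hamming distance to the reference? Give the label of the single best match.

A differs at 7 positions; B differs at 2 positions. The closest is B.

B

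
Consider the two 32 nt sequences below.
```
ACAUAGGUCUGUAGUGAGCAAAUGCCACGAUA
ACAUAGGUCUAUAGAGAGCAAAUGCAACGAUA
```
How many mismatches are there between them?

The sequences differ at sites 11, 15, 26 (1-based) — 3 in total.

3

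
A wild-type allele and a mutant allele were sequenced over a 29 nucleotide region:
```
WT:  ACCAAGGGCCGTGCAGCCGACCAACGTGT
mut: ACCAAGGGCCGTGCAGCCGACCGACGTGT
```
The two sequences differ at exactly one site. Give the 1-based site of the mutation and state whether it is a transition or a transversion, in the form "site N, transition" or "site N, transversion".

Site 23 changes A→G. A is a purine and G is a purine, so this is a transition.

site 23, transition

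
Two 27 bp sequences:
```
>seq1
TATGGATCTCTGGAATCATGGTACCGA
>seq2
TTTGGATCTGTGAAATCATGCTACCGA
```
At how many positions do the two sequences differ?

4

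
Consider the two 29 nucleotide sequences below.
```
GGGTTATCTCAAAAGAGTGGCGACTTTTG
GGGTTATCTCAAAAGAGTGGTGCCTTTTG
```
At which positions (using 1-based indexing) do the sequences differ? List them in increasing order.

Differences at position 21 (C→T), position 23 (A→C).

21, 23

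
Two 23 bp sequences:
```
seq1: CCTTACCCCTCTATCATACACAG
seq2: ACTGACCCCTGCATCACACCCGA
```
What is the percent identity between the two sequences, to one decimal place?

8 positions differ (1, 4, 11, 12, 17, 20, 22, 23), so 15 of 23 match: 15/23 = 65.22%.

65.2%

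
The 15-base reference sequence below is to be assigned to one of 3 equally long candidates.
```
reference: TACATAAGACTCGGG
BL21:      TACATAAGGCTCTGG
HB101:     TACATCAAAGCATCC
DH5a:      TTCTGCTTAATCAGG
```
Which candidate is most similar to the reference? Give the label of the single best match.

BL21

BL21 differs at 2 bases; HB101 differs at 8 bases; DH5a differs at 8 bases. The closest is BL21.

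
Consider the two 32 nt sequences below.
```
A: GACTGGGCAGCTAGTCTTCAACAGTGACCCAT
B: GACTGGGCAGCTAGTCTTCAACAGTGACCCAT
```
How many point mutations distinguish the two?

0

No positions differ; the sequences are identical.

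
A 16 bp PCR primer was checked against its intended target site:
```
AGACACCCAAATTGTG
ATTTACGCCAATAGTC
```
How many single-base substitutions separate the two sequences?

7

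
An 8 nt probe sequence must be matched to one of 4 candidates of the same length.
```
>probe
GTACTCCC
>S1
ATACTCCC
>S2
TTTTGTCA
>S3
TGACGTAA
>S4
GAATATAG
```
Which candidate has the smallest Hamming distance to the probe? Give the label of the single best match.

S1

S1 differs at 1 base; S2 differs at 6 bases; S3 differs at 6 bases; S4 differs at 6 bases. The closest is S1.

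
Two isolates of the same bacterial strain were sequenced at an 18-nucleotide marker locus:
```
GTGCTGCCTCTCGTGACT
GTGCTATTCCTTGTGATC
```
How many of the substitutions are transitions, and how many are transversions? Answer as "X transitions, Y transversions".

Transitions (purine↔purine or pyrimidine↔pyrimidine): 6 G→A, 7 C→T, 8 C→T, 9 T→C, 12 C→T, 17 C→T, 18 T→C.
Transversions (purine↔pyrimidine): none.

7 transitions, 0 transversions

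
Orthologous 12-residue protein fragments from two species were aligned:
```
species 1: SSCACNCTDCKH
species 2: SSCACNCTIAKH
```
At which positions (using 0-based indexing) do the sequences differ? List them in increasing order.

8, 9

Differences at position 8 (D→I), position 9 (C→A).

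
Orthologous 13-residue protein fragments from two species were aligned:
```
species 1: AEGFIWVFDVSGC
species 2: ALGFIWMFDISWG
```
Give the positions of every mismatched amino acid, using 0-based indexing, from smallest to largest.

Differences at position 1 (E→L), position 6 (V→M), position 9 (V→I), position 11 (G→W), position 12 (C→G).

1, 6, 9, 11, 12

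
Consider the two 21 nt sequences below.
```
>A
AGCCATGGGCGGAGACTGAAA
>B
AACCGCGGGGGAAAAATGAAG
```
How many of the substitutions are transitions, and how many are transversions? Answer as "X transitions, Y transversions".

6 transitions, 2 transversions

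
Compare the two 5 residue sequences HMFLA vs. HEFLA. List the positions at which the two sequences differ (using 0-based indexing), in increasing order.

Scanning 0-based: 1: M/E.

1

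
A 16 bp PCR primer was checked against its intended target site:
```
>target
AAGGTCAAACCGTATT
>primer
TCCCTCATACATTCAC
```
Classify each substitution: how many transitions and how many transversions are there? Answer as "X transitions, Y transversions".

Transitions (purine↔purine or pyrimidine↔pyrimidine): 16 T→C.
Transversions (purine↔pyrimidine): 1 A→T, 2 A→C, 3 G→C, 4 G→C, 8 A→T, 11 C→A, 12 G→T, 14 A→C, 15 T→A.

1 transition, 9 transversions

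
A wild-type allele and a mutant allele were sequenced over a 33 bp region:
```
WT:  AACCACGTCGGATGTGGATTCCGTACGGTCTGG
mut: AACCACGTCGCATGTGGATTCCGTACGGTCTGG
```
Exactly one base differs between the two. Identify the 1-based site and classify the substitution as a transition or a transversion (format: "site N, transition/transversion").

site 11, transversion

The sequences differ only at site 11: G→C (purine→pyrimidine), a transversion.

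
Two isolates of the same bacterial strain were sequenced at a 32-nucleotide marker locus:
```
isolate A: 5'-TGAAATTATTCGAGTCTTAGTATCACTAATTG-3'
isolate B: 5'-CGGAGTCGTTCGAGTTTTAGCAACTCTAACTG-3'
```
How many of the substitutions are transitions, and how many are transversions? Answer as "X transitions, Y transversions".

Transitions (purine↔purine or pyrimidine↔pyrimidine): 1 T→C, 3 A→G, 5 A→G, 7 T→C, 8 A→G, 16 C→T, 21 T→C, 30 T→C.
Transversions (purine↔pyrimidine): 23 T→A, 25 A→T.

8 transitions, 2 transversions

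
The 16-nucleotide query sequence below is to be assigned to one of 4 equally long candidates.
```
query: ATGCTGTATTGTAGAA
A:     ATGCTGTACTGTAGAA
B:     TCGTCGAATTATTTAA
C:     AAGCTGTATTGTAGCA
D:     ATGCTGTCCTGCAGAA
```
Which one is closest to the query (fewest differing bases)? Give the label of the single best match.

A differs at 1 base; B differs at 8 bases; C differs at 2 bases; D differs at 3 bases. The closest is A.

A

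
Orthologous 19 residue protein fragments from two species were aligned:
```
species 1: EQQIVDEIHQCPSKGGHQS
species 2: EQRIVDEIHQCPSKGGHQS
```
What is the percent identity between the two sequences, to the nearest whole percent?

Mismatch at position 3 (1-based): 1 of 19.
Identical positions: 18/19 = 94.74% → 95%.

95%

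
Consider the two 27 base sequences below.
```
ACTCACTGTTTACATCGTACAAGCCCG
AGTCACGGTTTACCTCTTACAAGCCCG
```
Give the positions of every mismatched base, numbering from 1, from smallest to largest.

2, 7, 14, 17

Differences at position 2 (C→G), position 7 (T→G), position 14 (A→C), position 17 (G→T).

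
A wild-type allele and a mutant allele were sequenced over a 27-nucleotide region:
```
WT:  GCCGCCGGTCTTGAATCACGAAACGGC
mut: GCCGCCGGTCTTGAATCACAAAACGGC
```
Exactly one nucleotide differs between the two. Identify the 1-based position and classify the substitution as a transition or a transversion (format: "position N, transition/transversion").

The sequences differ only at position 20: G→A (purine→purine), a transition.

position 20, transition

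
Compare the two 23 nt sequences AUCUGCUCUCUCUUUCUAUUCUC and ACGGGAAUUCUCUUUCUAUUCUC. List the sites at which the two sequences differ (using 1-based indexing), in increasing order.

Scanning 1-based: 2: U/C; 3: C/G; 4: U/G; 6: C/A; 7: U/A; 8: C/U.

2, 3, 4, 6, 7, 8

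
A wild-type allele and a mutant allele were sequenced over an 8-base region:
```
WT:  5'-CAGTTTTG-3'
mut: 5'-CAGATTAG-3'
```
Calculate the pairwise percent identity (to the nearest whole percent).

75%

Mismatches at positions 4, 7 (1-based): 2 of 8.
Identical positions: 6/8 = 75% → 75%.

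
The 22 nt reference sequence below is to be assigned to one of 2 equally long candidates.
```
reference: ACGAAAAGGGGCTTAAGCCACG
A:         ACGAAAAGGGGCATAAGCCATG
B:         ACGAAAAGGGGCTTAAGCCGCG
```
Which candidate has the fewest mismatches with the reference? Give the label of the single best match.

B

A differs at 2 positions; B differs at 1 position. The closest is B.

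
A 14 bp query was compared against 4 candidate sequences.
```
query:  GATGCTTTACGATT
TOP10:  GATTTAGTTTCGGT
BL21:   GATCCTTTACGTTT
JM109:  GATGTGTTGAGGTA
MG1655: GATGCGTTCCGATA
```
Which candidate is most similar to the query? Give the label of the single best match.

Hamming distances to query — TOP10: 9; BL21: 2; JM109: 6; MG1655: 3.
Smallest is BL21 with 2 mismatches.

BL21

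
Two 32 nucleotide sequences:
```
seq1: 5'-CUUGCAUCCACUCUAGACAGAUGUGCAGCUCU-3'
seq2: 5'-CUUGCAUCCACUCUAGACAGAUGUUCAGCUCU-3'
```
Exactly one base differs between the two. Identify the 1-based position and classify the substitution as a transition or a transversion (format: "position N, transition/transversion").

Position 25 changes G→U. G is a purine and U is a pyrimidine, so this is a transversion.

position 25, transversion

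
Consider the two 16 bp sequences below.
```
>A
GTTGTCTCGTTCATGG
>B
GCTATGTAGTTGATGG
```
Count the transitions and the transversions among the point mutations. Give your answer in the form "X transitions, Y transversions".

Mismatches (1-based):
position 2: T→C (pyrimidine→pyrimidine, transition)
position 4: G→A (purine→purine, transition)
position 6: C→G (pyrimidine→purine, transversion)
position 8: C→A (pyrimidine→purine, transversion)
position 12: C→G (pyrimidine→purine, transversion)

2 transitions, 3 transversions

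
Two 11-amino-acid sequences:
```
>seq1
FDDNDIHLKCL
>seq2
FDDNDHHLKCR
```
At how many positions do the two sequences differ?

2

The sequences differ at positions 6, 11 (1-based) — 2 in total.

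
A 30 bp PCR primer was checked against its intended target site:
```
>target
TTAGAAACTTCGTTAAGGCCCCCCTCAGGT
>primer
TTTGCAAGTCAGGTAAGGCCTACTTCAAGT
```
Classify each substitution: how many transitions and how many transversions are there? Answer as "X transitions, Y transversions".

4 transitions, 6 transversions

Mismatches (1-based):
base 3: A→T (purine→pyrimidine, transversion)
base 5: A→C (purine→pyrimidine, transversion)
base 8: C→G (pyrimidine→purine, transversion)
base 10: T→C (pyrimidine→pyrimidine, transition)
base 11: C→A (pyrimidine→purine, transversion)
base 13: T→G (pyrimidine→purine, transversion)
base 21: C→T (pyrimidine→pyrimidine, transition)
base 22: C→A (pyrimidine→purine, transversion)
base 24: C→T (pyrimidine→pyrimidine, transition)
base 28: G→A (purine→purine, transition)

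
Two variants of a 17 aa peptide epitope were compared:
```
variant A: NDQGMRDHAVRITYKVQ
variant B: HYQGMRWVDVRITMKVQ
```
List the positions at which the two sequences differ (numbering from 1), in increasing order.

1, 2, 7, 8, 9, 14

Differences at position 1 (N→H), position 2 (D→Y), position 7 (D→W), position 8 (H→V), position 9 (A→D), position 14 (Y→M).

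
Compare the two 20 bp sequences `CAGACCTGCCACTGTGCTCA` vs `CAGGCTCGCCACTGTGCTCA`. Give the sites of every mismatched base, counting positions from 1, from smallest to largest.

Scanning 1-based: 4: A/G; 6: C/T; 7: T/C.

4, 6, 7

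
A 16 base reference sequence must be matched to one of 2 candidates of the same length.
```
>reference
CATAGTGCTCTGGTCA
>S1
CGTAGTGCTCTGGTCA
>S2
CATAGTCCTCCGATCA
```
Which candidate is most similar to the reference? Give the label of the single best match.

S1 differs at 1 site; S2 differs at 3 sites. The closest is S1.

S1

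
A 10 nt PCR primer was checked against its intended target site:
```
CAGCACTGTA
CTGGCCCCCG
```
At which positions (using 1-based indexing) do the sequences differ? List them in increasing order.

Scanning 1-based: 2: A/T; 4: C/G; 5: A/C; 7: T/C; 8: G/C; 9: T/C; 10: A/G.

2, 4, 5, 7, 8, 9, 10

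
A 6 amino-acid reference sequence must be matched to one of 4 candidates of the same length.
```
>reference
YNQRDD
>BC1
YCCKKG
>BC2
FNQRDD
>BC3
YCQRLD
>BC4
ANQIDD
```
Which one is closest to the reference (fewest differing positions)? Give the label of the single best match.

BC2

BC1 differs at 5 positions; BC2 differs at 1 position; BC3 differs at 2 positions; BC4 differs at 2 positions. The closest is BC2.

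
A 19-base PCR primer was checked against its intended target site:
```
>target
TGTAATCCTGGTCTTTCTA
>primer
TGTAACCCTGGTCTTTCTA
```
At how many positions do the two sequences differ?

Comparing position by position, 1 position differs: 6 (T/C).

1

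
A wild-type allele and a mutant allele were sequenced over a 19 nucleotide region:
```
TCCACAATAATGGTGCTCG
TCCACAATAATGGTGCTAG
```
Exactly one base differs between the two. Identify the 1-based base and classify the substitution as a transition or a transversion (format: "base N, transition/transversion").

Base 18 changes C→A. C is a pyrimidine and A is a purine, so this is a transversion.

base 18, transversion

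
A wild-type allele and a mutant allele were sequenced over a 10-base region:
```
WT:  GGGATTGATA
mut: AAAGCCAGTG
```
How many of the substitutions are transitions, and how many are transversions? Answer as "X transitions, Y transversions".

Mismatches (1-based):
site 1: G→A (purine→purine, transition)
site 2: G→A (purine→purine, transition)
site 3: G→A (purine→purine, transition)
site 4: A→G (purine→purine, transition)
site 5: T→C (pyrimidine→pyrimidine, transition)
site 6: T→C (pyrimidine→pyrimidine, transition)
site 7: G→A (purine→purine, transition)
site 8: A→G (purine→purine, transition)
site 10: A→G (purine→purine, transition)

9 transitions, 0 transversions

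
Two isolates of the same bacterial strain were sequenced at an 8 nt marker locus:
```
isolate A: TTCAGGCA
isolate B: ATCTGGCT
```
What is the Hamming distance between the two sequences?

Comparing position by position, 3 bases differ: 1 (T/A), 4 (A/T), 8 (A/T).

3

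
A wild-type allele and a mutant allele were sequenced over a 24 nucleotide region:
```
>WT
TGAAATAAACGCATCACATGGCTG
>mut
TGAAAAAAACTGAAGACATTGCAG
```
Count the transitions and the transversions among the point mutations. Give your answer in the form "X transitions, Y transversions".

Mismatches (1-based):
position 6: T→A (pyrimidine→purine, transversion)
position 11: G→T (purine→pyrimidine, transversion)
position 12: C→G (pyrimidine→purine, transversion)
position 14: T→A (pyrimidine→purine, transversion)
position 15: C→G (pyrimidine→purine, transversion)
position 20: G→T (purine→pyrimidine, transversion)
position 23: T→A (pyrimidine→purine, transversion)

0 transitions, 7 transversions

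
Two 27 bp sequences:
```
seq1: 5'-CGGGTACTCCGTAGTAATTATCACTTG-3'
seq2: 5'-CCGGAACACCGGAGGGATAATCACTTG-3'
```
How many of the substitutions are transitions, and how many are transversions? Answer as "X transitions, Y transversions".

1 transition, 6 transversions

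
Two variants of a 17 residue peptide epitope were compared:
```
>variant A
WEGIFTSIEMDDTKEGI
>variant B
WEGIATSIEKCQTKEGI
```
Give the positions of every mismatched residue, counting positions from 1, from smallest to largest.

Scanning 1-based: 5: F/A; 10: M/K; 11: D/C; 12: D/Q.

5, 10, 11, 12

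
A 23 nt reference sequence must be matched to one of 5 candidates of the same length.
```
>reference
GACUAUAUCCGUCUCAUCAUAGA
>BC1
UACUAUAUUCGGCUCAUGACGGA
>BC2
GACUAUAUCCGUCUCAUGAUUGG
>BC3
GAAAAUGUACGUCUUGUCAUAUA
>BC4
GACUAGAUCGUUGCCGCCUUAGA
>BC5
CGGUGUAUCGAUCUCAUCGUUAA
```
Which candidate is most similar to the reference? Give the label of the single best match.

BC2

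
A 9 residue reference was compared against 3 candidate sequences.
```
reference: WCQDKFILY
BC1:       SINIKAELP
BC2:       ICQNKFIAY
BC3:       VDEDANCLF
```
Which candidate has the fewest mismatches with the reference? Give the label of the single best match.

BC1 differs at 7 residues; BC2 differs at 3 residues; BC3 differs at 7 residues. The closest is BC2.

BC2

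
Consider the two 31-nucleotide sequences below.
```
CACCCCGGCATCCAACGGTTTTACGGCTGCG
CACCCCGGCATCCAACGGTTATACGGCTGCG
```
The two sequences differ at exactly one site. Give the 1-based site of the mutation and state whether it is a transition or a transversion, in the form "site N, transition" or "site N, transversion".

site 21, transversion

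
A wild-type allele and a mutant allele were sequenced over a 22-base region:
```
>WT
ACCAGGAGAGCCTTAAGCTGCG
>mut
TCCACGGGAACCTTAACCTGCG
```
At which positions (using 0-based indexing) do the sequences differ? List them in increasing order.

0, 4, 6, 9, 16

Differences at position 0 (A→T), position 4 (G→C), position 6 (A→G), position 9 (G→A), position 16 (G→C).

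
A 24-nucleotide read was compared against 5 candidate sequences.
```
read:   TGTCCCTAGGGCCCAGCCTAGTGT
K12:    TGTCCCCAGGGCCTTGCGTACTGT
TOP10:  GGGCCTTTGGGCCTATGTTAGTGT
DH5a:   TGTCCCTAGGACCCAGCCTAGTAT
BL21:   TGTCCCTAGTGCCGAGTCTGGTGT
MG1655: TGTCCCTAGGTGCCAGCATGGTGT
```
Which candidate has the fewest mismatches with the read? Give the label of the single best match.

Hamming distances to read — K12: 5; TOP10: 8; DH5a: 2; BL21: 4; MG1655: 4.
Smallest is DH5a with 2 mismatches.

DH5a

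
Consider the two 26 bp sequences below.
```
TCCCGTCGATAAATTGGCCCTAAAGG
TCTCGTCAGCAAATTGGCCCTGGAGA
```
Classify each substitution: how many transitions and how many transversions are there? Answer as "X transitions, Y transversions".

7 transitions, 0 transversions

Mismatches (1-based):
base 3: C→T (pyrimidine→pyrimidine, transition)
base 8: G→A (purine→purine, transition)
base 9: A→G (purine→purine, transition)
base 10: T→C (pyrimidine→pyrimidine, transition)
base 22: A→G (purine→purine, transition)
base 23: A→G (purine→purine, transition)
base 26: G→A (purine→purine, transition)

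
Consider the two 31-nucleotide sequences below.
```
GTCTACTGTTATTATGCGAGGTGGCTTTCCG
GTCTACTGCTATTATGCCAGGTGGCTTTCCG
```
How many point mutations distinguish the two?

2

Comparing position by position, 2 sites differ: 9 (T/C), 18 (G/C).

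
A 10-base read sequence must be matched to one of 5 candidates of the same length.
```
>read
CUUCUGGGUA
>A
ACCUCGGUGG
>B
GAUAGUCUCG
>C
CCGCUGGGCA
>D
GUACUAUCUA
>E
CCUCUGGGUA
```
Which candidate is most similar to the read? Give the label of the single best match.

E

Hamming distances to read — A: 8; B: 9; C: 3; D: 5; E: 1.
Smallest is E with 1 mismatch.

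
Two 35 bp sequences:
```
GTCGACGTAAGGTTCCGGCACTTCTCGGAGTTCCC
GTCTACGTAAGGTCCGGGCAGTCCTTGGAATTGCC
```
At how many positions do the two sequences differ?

8

Comparing position by position, 8 positions differ: 4 (G/T), 14 (T/C), 16 (C/G), 21 (C/G), 23 (T/C), 26 (C/T), 30 (G/A), 33 (C/G).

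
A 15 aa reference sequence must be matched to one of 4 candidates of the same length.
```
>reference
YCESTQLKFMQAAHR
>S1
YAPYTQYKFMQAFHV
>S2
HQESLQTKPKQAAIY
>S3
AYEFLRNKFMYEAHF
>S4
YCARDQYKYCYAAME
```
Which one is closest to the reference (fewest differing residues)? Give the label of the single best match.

S1

Hamming distances to reference — S1: 6; S2: 8; S3: 9; S4: 9.
Smallest is S1 with 6 mismatches.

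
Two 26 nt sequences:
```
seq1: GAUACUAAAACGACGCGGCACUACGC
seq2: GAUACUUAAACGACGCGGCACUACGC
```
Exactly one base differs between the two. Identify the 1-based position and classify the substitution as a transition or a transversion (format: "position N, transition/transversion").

position 7, transversion

Position 7 changes A→U. A is a purine and U is a pyrimidine, so this is a transversion.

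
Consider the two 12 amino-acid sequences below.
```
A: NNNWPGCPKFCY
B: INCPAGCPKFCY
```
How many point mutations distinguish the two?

4

The sequences differ at residues 1, 3, 4, 5 (1-based) — 4 in total.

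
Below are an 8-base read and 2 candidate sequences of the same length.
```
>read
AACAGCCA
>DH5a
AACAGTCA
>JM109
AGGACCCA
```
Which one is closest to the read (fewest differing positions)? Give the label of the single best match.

DH5a differs at 1 position; JM109 differs at 3 positions. The closest is DH5a.

DH5a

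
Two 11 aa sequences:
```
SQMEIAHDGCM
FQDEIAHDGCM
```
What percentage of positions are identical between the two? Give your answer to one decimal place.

Mismatches at positions 1, 3 (1-based): 2 of 11.
Identical positions: 9/11 = 81.82% → 81.8%.

81.8%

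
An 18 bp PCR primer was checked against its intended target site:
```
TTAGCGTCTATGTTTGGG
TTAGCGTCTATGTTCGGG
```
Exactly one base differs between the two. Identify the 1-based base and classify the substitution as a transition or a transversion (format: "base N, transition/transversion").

Base 15 changes T→C. T is a pyrimidine and C is a pyrimidine, so this is a transition.

base 15, transition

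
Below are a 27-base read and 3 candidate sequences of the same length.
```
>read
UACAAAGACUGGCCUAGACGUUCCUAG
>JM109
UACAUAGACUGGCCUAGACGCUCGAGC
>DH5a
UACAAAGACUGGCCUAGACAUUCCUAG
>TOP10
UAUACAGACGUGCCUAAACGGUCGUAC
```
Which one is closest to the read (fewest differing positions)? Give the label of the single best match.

JM109 differs at 6 positions; DH5a differs at 1 position; TOP10 differs at 8 positions. The closest is DH5a.

DH5a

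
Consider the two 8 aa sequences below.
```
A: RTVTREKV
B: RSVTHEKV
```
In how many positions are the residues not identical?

2

The sequences differ at positions 2, 5 (1-based) — 2 in total.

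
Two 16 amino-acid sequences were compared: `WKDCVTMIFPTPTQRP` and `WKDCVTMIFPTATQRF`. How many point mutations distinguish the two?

Mismatches (1-based): position 12: P→A; position 16: P→F.

2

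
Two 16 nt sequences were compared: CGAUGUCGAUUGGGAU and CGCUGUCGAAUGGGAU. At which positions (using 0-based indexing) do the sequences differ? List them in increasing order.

2, 9

Differences at position 2 (A→C), position 9 (U→A).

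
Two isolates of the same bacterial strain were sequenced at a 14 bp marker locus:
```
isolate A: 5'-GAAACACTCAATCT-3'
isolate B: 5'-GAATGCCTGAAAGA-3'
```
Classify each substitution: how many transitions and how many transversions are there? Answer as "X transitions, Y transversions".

0 transitions, 7 transversions

Mismatches (1-based):
site 4: A→T (purine→pyrimidine, transversion)
site 5: C→G (pyrimidine→purine, transversion)
site 6: A→C (purine→pyrimidine, transversion)
site 9: C→G (pyrimidine→purine, transversion)
site 12: T→A (pyrimidine→purine, transversion)
site 13: C→G (pyrimidine→purine, transversion)
site 14: T→A (pyrimidine→purine, transversion)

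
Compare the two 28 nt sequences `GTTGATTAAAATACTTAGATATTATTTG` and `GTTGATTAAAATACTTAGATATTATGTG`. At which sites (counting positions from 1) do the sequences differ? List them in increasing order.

Scanning 1-based: 26: T/G.

26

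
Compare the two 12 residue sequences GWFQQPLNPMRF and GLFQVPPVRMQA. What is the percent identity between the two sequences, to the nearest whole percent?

42%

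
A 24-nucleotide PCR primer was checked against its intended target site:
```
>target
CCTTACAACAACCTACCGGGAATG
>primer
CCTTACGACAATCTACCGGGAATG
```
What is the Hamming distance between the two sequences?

The sequences differ at positions 7, 12 (1-based) — 2 in total.

2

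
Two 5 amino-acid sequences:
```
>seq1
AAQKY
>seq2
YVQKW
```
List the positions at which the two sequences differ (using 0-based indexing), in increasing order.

0, 1, 4

Differences at position 0 (A→Y), position 1 (A→V), position 4 (Y→W).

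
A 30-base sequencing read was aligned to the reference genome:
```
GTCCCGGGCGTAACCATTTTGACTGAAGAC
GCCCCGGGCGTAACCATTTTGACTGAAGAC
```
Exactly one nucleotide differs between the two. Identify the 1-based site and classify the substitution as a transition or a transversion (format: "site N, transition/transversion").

site 2, transition

Site 2 changes T→C. T is a pyrimidine and C is a pyrimidine, so this is a transition.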